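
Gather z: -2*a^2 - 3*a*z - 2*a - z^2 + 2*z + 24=-2*a^2 - 2*a - z^2 + z*(2 - 3*a) + 24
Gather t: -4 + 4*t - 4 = 4*t - 8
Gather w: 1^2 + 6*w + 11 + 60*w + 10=66*w + 22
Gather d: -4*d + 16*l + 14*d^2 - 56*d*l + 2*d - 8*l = 14*d^2 + d*(-56*l - 2) + 8*l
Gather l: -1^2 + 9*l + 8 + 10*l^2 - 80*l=10*l^2 - 71*l + 7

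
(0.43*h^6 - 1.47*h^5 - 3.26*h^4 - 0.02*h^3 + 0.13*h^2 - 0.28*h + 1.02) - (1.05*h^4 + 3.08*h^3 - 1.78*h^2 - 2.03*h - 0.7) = 0.43*h^6 - 1.47*h^5 - 4.31*h^4 - 3.1*h^3 + 1.91*h^2 + 1.75*h + 1.72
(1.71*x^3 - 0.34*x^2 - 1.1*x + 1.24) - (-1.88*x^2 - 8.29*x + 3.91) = 1.71*x^3 + 1.54*x^2 + 7.19*x - 2.67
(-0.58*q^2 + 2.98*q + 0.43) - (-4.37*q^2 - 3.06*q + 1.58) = 3.79*q^2 + 6.04*q - 1.15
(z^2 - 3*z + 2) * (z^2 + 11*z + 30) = z^4 + 8*z^3 - z^2 - 68*z + 60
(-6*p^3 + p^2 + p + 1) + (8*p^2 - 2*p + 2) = -6*p^3 + 9*p^2 - p + 3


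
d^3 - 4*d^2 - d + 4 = (d - 4)*(d - 1)*(d + 1)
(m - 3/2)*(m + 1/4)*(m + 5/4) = m^3 - 31*m/16 - 15/32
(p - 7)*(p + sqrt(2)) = p^2 - 7*p + sqrt(2)*p - 7*sqrt(2)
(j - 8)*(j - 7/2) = j^2 - 23*j/2 + 28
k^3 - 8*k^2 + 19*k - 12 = (k - 4)*(k - 3)*(k - 1)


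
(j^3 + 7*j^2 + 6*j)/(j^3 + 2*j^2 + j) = (j + 6)/(j + 1)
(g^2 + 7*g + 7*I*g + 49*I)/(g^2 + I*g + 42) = (g + 7)/(g - 6*I)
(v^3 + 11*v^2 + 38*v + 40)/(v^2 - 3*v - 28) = (v^2 + 7*v + 10)/(v - 7)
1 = 1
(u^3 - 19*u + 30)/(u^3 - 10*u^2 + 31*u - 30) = (u + 5)/(u - 5)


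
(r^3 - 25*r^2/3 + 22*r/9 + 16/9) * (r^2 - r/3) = r^5 - 26*r^4/3 + 47*r^3/9 + 26*r^2/27 - 16*r/27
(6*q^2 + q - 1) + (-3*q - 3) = 6*q^2 - 2*q - 4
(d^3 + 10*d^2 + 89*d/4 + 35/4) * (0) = 0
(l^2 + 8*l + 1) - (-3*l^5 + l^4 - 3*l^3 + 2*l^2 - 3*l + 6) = 3*l^5 - l^4 + 3*l^3 - l^2 + 11*l - 5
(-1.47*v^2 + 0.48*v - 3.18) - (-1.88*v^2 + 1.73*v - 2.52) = 0.41*v^2 - 1.25*v - 0.66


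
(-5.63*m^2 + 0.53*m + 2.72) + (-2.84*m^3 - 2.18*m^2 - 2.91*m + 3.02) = -2.84*m^3 - 7.81*m^2 - 2.38*m + 5.74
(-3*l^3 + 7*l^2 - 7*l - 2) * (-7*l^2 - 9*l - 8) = 21*l^5 - 22*l^4 + 10*l^3 + 21*l^2 + 74*l + 16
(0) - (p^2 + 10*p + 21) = -p^2 - 10*p - 21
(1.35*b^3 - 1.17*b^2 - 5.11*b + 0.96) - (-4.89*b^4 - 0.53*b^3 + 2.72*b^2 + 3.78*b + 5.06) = 4.89*b^4 + 1.88*b^3 - 3.89*b^2 - 8.89*b - 4.1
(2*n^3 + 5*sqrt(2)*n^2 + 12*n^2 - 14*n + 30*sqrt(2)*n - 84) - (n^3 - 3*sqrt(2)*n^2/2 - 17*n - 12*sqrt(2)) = n^3 + 13*sqrt(2)*n^2/2 + 12*n^2 + 3*n + 30*sqrt(2)*n - 84 + 12*sqrt(2)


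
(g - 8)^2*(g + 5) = g^3 - 11*g^2 - 16*g + 320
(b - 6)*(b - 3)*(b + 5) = b^3 - 4*b^2 - 27*b + 90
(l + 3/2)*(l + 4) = l^2 + 11*l/2 + 6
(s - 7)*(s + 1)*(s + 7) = s^3 + s^2 - 49*s - 49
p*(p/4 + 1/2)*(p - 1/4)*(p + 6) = p^4/4 + 31*p^3/16 + 5*p^2/2 - 3*p/4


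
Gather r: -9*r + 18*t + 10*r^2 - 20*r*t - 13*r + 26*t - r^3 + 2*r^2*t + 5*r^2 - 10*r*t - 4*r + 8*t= -r^3 + r^2*(2*t + 15) + r*(-30*t - 26) + 52*t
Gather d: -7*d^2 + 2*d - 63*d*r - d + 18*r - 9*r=-7*d^2 + d*(1 - 63*r) + 9*r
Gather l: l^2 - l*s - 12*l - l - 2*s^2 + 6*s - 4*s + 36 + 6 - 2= l^2 + l*(-s - 13) - 2*s^2 + 2*s + 40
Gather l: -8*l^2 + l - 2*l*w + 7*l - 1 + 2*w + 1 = -8*l^2 + l*(8 - 2*w) + 2*w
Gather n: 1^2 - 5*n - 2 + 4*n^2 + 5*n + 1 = 4*n^2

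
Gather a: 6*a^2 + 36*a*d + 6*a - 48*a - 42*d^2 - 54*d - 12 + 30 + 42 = 6*a^2 + a*(36*d - 42) - 42*d^2 - 54*d + 60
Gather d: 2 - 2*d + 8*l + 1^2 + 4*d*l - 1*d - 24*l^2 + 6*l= d*(4*l - 3) - 24*l^2 + 14*l + 3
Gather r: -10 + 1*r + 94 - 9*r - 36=48 - 8*r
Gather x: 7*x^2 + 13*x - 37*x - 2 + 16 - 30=7*x^2 - 24*x - 16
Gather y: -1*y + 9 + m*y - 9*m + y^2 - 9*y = -9*m + y^2 + y*(m - 10) + 9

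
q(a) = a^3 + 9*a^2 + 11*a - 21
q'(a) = 3*a^2 + 18*a + 11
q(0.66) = -9.53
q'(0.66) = 24.19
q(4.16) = 252.50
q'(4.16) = 137.80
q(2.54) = 81.39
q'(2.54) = 76.07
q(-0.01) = -21.11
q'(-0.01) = 10.82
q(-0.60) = -24.58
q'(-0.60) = 1.28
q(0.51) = -12.92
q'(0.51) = 20.96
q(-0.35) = -23.79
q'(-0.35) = 5.07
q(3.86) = 213.07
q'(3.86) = 125.18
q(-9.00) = -120.00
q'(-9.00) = 92.00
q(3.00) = 120.00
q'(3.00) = 92.00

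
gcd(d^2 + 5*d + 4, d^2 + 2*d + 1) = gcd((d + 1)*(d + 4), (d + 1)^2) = d + 1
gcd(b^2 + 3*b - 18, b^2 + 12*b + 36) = b + 6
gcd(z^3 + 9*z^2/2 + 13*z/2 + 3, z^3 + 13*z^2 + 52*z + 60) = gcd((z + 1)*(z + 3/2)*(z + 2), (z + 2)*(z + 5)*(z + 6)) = z + 2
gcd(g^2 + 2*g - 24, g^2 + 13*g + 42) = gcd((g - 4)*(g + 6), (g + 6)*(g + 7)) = g + 6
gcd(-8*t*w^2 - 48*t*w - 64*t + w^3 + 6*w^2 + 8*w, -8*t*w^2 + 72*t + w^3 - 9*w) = 8*t - w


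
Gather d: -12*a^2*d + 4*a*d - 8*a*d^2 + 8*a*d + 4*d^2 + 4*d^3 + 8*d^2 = 4*d^3 + d^2*(12 - 8*a) + d*(-12*a^2 + 12*a)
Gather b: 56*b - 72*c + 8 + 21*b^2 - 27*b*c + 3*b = 21*b^2 + b*(59 - 27*c) - 72*c + 8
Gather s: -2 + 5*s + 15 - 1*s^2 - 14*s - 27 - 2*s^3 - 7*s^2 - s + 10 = -2*s^3 - 8*s^2 - 10*s - 4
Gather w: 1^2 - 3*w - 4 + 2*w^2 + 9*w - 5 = 2*w^2 + 6*w - 8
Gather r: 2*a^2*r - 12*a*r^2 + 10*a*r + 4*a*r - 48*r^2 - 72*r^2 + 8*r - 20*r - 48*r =r^2*(-12*a - 120) + r*(2*a^2 + 14*a - 60)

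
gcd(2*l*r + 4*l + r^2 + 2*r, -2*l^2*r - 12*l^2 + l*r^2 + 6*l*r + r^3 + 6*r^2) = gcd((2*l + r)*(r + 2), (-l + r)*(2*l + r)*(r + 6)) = 2*l + r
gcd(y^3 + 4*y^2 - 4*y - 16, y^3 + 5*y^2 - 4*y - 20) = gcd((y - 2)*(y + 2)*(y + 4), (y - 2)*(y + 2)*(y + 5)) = y^2 - 4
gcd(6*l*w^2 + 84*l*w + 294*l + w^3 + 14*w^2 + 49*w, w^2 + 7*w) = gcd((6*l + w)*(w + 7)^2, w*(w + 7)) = w + 7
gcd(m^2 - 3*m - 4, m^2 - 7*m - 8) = m + 1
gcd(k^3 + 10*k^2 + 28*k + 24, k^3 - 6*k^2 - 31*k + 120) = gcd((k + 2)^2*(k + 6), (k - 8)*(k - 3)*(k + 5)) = 1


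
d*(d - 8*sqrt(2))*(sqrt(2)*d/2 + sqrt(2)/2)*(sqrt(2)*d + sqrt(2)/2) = d^4 - 8*sqrt(2)*d^3 + 3*d^3/2 - 12*sqrt(2)*d^2 + d^2/2 - 4*sqrt(2)*d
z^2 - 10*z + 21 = (z - 7)*(z - 3)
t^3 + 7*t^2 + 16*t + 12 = (t + 2)^2*(t + 3)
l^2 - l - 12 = (l - 4)*(l + 3)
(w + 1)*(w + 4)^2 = w^3 + 9*w^2 + 24*w + 16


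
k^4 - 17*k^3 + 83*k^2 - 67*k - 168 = (k - 8)*(k - 7)*(k - 3)*(k + 1)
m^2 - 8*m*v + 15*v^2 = (m - 5*v)*(m - 3*v)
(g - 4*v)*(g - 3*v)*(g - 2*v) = g^3 - 9*g^2*v + 26*g*v^2 - 24*v^3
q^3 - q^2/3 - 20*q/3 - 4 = (q - 3)*(q + 2/3)*(q + 2)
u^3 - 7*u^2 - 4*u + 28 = (u - 7)*(u - 2)*(u + 2)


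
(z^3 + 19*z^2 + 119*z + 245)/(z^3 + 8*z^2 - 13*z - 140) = (z + 7)/(z - 4)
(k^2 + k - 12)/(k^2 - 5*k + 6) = (k + 4)/(k - 2)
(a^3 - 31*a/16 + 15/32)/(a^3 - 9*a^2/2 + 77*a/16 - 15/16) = (a + 3/2)/(a - 3)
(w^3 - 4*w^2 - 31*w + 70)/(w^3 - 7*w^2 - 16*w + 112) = (w^2 + 3*w - 10)/(w^2 - 16)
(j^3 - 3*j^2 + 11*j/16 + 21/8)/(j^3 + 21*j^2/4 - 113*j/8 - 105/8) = (4*j^2 - 15*j + 14)/(2*(2*j^2 + 9*j - 35))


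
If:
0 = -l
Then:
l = 0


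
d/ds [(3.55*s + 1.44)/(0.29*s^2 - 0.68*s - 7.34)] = (1.0295*s^2 - 2.414*s - (0.58*s - 0.68)*(3.55*s + 1.44) - 26.057)/(-0.29*s^2 + 0.68*s + 7.34)^2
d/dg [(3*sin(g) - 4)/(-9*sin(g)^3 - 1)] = 3*(18*sin(g)^3 - 36*sin(g)^2 - 1)*cos(g)/(9*sin(g)^3 + 1)^2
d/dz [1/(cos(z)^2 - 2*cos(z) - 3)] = 2*(cos(z) - 1)*sin(z)/(sin(z)^2 + 2*cos(z) + 2)^2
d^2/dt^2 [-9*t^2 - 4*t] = -18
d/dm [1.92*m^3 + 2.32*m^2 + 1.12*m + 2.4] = 5.76*m^2 + 4.64*m + 1.12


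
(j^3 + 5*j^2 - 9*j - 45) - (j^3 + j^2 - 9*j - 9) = 4*j^2 - 36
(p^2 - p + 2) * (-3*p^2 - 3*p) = -3*p^4 - 3*p^2 - 6*p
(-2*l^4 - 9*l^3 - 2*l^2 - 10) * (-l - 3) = 2*l^5 + 15*l^4 + 29*l^3 + 6*l^2 + 10*l + 30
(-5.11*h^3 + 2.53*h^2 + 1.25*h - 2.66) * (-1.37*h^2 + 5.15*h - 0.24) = 7.0007*h^5 - 29.7826*h^4 + 12.5434*h^3 + 9.4745*h^2 - 13.999*h + 0.6384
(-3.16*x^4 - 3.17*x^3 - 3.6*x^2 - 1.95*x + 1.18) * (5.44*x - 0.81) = -17.1904*x^5 - 14.6852*x^4 - 17.0163*x^3 - 7.692*x^2 + 7.9987*x - 0.9558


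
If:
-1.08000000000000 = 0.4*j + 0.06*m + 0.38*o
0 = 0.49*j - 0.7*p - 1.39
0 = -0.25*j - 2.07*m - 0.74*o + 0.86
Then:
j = 1.42857142857143*p + 2.83673469387755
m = 0.386880702159603*p + 2.28534582790271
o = -1.56484582515302*p - 6.1889858611189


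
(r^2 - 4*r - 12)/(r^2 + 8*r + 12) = (r - 6)/(r + 6)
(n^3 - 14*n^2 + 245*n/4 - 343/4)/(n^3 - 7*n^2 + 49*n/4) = (n - 7)/n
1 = 1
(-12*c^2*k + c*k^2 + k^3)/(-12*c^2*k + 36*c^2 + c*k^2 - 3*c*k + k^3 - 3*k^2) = k/(k - 3)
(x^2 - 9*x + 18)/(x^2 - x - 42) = (-x^2 + 9*x - 18)/(-x^2 + x + 42)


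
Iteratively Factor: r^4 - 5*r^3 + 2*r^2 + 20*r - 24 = (r - 2)*(r^3 - 3*r^2 - 4*r + 12) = (r - 3)*(r - 2)*(r^2 - 4) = (r - 3)*(r - 2)*(r + 2)*(r - 2)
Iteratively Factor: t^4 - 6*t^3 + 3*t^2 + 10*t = (t - 2)*(t^3 - 4*t^2 - 5*t) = t*(t - 2)*(t^2 - 4*t - 5) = t*(t - 2)*(t + 1)*(t - 5)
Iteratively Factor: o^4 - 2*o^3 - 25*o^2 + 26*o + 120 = (o + 2)*(o^3 - 4*o^2 - 17*o + 60) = (o + 2)*(o + 4)*(o^2 - 8*o + 15) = (o - 5)*(o + 2)*(o + 4)*(o - 3)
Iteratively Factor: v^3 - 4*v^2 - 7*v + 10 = (v + 2)*(v^2 - 6*v + 5) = (v - 1)*(v + 2)*(v - 5)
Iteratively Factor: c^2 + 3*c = (c + 3)*(c)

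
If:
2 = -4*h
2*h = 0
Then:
No Solution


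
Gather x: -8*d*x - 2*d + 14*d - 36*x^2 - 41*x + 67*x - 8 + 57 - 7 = 12*d - 36*x^2 + x*(26 - 8*d) + 42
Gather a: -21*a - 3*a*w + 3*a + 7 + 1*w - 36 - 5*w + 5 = a*(-3*w - 18) - 4*w - 24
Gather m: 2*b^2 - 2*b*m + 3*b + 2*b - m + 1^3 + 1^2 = 2*b^2 + 5*b + m*(-2*b - 1) + 2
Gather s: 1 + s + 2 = s + 3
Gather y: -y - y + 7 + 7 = 14 - 2*y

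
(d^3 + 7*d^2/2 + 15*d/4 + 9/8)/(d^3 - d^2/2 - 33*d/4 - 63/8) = (2*d + 1)/(2*d - 7)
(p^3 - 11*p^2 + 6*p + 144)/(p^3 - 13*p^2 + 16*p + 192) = (p - 6)/(p - 8)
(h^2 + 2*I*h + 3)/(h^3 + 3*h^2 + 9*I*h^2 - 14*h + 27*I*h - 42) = (h^2 + 2*I*h + 3)/(h^3 + h^2*(3 + 9*I) + h*(-14 + 27*I) - 42)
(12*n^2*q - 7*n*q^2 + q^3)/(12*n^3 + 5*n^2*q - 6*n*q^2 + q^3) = q/(n + q)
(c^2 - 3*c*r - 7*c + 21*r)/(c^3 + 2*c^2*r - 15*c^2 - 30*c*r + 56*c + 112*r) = (c - 3*r)/(c^2 + 2*c*r - 8*c - 16*r)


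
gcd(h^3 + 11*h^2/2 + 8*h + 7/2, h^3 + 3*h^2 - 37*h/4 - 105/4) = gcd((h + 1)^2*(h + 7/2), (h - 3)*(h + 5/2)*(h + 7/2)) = h + 7/2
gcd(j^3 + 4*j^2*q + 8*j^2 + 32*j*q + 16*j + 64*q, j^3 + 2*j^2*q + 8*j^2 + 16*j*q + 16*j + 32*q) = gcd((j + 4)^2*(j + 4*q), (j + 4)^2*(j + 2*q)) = j^2 + 8*j + 16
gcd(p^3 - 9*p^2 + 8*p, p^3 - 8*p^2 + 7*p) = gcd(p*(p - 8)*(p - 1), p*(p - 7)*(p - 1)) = p^2 - p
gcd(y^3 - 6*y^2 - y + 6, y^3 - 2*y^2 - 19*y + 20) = y - 1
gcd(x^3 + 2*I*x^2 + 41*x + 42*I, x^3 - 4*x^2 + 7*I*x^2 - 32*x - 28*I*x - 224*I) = x + 7*I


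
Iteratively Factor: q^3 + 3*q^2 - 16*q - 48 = (q + 4)*(q^2 - q - 12) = (q - 4)*(q + 4)*(q + 3)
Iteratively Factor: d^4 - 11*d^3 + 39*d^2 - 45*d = (d - 3)*(d^3 - 8*d^2 + 15*d) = (d - 3)^2*(d^2 - 5*d) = d*(d - 3)^2*(d - 5)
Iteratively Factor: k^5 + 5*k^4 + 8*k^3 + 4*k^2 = (k + 1)*(k^4 + 4*k^3 + 4*k^2) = k*(k + 1)*(k^3 + 4*k^2 + 4*k) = k^2*(k + 1)*(k^2 + 4*k + 4) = k^2*(k + 1)*(k + 2)*(k + 2)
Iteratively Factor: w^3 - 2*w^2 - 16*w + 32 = (w + 4)*(w^2 - 6*w + 8) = (w - 4)*(w + 4)*(w - 2)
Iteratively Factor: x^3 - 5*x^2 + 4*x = (x - 1)*(x^2 - 4*x) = x*(x - 1)*(x - 4)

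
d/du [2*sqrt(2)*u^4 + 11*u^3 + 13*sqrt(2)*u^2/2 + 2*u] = 8*sqrt(2)*u^3 + 33*u^2 + 13*sqrt(2)*u + 2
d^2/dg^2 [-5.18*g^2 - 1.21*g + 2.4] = -10.3600000000000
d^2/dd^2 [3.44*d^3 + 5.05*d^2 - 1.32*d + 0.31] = 20.64*d + 10.1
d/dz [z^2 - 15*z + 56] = 2*z - 15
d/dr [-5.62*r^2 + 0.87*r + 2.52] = 0.87 - 11.24*r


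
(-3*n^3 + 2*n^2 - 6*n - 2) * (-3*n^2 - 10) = 9*n^5 - 6*n^4 + 48*n^3 - 14*n^2 + 60*n + 20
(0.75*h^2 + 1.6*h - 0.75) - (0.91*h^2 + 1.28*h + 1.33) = -0.16*h^2 + 0.32*h - 2.08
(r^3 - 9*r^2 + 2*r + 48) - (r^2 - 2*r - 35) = r^3 - 10*r^2 + 4*r + 83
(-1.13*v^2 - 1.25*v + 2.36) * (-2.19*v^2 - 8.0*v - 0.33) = 2.4747*v^4 + 11.7775*v^3 + 5.2045*v^2 - 18.4675*v - 0.7788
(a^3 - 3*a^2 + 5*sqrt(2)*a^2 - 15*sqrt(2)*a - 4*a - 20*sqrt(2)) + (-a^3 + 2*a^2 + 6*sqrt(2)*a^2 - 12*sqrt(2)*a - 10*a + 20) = -a^2 + 11*sqrt(2)*a^2 - 27*sqrt(2)*a - 14*a - 20*sqrt(2) + 20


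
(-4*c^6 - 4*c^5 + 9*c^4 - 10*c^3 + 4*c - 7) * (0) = 0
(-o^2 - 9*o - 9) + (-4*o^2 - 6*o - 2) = -5*o^2 - 15*o - 11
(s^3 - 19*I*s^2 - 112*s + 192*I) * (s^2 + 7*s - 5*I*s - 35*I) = s^5 + 7*s^4 - 24*I*s^4 - 207*s^3 - 168*I*s^3 - 1449*s^2 + 752*I*s^2 + 960*s + 5264*I*s + 6720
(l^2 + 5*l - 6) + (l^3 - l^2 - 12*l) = l^3 - 7*l - 6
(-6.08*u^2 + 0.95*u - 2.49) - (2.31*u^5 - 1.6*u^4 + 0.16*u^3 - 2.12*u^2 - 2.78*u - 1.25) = -2.31*u^5 + 1.6*u^4 - 0.16*u^3 - 3.96*u^2 + 3.73*u - 1.24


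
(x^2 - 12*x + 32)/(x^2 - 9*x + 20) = (x - 8)/(x - 5)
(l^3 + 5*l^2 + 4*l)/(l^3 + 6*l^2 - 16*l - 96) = l*(l + 1)/(l^2 + 2*l - 24)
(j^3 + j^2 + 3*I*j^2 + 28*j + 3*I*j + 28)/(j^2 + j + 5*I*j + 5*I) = (j^2 + 3*I*j + 28)/(j + 5*I)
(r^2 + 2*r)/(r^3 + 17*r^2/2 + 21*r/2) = 2*(r + 2)/(2*r^2 + 17*r + 21)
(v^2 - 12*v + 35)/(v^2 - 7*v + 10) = (v - 7)/(v - 2)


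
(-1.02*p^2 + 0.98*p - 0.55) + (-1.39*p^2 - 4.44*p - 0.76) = -2.41*p^2 - 3.46*p - 1.31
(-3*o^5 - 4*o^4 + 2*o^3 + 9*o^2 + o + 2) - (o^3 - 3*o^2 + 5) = -3*o^5 - 4*o^4 + o^3 + 12*o^2 + o - 3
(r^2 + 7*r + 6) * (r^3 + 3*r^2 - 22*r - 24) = r^5 + 10*r^4 + 5*r^3 - 160*r^2 - 300*r - 144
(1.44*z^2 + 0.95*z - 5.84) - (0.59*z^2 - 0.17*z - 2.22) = 0.85*z^2 + 1.12*z - 3.62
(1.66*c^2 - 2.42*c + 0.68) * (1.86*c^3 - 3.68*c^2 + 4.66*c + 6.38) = 3.0876*c^5 - 10.61*c^4 + 17.906*c^3 - 3.1888*c^2 - 12.2708*c + 4.3384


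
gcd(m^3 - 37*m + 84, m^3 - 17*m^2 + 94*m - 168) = m - 4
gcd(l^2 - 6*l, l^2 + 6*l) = l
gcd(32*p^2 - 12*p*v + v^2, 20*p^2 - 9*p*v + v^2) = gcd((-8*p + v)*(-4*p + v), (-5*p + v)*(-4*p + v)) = 4*p - v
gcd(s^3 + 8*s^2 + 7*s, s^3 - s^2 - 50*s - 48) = s + 1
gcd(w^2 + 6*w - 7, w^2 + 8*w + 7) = w + 7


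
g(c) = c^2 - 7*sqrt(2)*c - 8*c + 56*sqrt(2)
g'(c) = 2*c - 7*sqrt(2) - 8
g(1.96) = 47.95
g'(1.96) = -13.98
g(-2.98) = 141.42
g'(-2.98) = -23.86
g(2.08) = 46.29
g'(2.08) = -13.74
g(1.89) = 48.94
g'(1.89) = -14.12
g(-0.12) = 81.36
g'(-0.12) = -18.14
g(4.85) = 15.91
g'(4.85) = -8.20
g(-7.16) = 258.62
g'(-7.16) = -32.22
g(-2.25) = 124.53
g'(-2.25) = -22.40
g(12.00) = 8.40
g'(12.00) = 6.10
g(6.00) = 7.80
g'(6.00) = -5.90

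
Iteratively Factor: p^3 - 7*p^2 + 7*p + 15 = (p - 3)*(p^2 - 4*p - 5) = (p - 5)*(p - 3)*(p + 1)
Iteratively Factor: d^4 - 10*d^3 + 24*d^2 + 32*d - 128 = (d - 4)*(d^3 - 6*d^2 + 32) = (d - 4)^2*(d^2 - 2*d - 8) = (d - 4)^3*(d + 2)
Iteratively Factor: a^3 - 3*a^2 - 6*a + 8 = (a + 2)*(a^2 - 5*a + 4) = (a - 1)*(a + 2)*(a - 4)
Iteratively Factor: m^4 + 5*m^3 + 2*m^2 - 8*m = (m + 4)*(m^3 + m^2 - 2*m) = m*(m + 4)*(m^2 + m - 2) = m*(m - 1)*(m + 4)*(m + 2)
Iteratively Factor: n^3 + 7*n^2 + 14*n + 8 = (n + 4)*(n^2 + 3*n + 2) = (n + 2)*(n + 4)*(n + 1)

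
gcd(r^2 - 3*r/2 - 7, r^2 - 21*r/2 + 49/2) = r - 7/2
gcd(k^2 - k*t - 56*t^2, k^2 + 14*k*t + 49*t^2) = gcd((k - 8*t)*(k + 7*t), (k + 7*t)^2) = k + 7*t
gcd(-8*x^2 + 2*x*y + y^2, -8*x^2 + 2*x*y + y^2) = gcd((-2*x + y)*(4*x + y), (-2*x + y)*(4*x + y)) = 8*x^2 - 2*x*y - y^2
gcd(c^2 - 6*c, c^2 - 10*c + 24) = c - 6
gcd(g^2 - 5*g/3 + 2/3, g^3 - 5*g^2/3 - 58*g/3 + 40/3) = g - 2/3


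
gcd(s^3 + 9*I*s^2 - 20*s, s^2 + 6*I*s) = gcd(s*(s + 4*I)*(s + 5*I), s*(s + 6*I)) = s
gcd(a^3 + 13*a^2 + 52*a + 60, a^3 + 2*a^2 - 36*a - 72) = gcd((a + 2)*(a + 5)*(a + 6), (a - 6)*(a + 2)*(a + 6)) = a^2 + 8*a + 12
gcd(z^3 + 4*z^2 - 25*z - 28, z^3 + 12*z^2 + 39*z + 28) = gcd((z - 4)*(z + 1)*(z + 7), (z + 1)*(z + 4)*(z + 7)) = z^2 + 8*z + 7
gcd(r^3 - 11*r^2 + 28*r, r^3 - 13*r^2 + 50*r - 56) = r^2 - 11*r + 28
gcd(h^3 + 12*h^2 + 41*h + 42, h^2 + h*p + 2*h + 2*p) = h + 2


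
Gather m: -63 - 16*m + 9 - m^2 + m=-m^2 - 15*m - 54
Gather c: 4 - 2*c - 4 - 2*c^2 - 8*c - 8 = -2*c^2 - 10*c - 8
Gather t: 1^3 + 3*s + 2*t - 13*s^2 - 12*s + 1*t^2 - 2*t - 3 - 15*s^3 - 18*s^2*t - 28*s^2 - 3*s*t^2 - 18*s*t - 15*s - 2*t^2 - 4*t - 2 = -15*s^3 - 41*s^2 - 24*s + t^2*(-3*s - 1) + t*(-18*s^2 - 18*s - 4) - 4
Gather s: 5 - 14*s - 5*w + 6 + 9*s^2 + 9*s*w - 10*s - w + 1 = 9*s^2 + s*(9*w - 24) - 6*w + 12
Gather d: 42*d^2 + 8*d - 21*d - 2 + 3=42*d^2 - 13*d + 1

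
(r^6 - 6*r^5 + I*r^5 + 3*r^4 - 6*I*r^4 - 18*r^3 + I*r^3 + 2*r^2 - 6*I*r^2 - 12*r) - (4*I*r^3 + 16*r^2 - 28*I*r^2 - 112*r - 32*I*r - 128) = r^6 - 6*r^5 + I*r^5 + 3*r^4 - 6*I*r^4 - 18*r^3 - 3*I*r^3 - 14*r^2 + 22*I*r^2 + 100*r + 32*I*r + 128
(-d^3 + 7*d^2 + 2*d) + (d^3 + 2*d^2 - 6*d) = 9*d^2 - 4*d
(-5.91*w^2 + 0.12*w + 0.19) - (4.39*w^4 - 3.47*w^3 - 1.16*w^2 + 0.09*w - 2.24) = -4.39*w^4 + 3.47*w^3 - 4.75*w^2 + 0.03*w + 2.43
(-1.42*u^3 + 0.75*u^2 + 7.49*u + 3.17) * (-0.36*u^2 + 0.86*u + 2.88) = 0.5112*u^5 - 1.4912*u^4 - 6.141*u^3 + 7.4602*u^2 + 24.2974*u + 9.1296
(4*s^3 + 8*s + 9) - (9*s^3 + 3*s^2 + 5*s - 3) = -5*s^3 - 3*s^2 + 3*s + 12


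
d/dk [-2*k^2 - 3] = -4*k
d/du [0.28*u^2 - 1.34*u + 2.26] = 0.56*u - 1.34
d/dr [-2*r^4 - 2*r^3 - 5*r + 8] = -8*r^3 - 6*r^2 - 5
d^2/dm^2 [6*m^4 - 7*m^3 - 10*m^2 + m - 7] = 72*m^2 - 42*m - 20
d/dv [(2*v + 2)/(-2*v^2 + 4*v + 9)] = 2*(-2*v^2 + 4*v + 4*(v - 1)*(v + 1) + 9)/(-2*v^2 + 4*v + 9)^2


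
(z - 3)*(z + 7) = z^2 + 4*z - 21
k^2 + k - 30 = (k - 5)*(k + 6)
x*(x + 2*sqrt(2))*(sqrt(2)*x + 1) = sqrt(2)*x^3 + 5*x^2 + 2*sqrt(2)*x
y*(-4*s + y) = -4*s*y + y^2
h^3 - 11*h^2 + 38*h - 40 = (h - 5)*(h - 4)*(h - 2)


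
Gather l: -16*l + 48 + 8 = 56 - 16*l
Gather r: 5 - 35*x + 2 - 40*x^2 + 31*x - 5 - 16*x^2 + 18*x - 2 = -56*x^2 + 14*x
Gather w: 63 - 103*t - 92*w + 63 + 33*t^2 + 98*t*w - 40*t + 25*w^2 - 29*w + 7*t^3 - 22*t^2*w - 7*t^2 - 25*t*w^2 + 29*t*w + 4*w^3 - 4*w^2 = 7*t^3 + 26*t^2 - 143*t + 4*w^3 + w^2*(21 - 25*t) + w*(-22*t^2 + 127*t - 121) + 126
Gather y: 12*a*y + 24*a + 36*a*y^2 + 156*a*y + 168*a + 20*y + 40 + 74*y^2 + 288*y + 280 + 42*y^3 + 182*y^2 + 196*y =192*a + 42*y^3 + y^2*(36*a + 256) + y*(168*a + 504) + 320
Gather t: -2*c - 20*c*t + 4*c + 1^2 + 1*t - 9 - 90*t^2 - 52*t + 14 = 2*c - 90*t^2 + t*(-20*c - 51) + 6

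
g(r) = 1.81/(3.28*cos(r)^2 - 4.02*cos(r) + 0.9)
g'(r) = 1.81*(6.56*sin(r)*cos(r) - 4.02*sin(r))/(3.28*cos(r)^2 - 4.02*cos(r) + 0.9)^2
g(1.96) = 0.62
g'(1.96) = -1.30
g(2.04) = 0.53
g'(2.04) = -0.98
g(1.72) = 1.15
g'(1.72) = -3.63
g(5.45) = -5.66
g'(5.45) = -5.12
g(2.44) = 0.31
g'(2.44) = -0.30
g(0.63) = -8.76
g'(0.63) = 31.95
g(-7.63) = 10.72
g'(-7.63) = 158.51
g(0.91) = -5.46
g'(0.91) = 0.08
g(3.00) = 0.22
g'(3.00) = -0.04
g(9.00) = 0.25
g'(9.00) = -0.14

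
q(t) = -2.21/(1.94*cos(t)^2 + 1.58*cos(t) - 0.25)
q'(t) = -2.21*(3.88*sin(t)*cos(t) + 1.58*sin(t))/(1.94*cos(t)^2 + 1.58*cos(t) - 0.25)^2 = -(8.5748*cos(t) + 3.4918)*sin(t)/(1.94*cos(t)^2 + 1.58*cos(t) - 0.25)^2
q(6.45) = -0.69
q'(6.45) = -0.19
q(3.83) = 7.06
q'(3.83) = -20.27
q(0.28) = -0.72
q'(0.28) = -0.35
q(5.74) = -0.88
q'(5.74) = 0.88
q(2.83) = -590.06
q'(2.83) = 102064.40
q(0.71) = -1.07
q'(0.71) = -1.53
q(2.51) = 8.45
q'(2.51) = 29.61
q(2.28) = 4.84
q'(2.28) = 7.63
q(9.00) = 27.95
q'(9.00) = 284.76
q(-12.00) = -0.90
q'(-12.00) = -0.95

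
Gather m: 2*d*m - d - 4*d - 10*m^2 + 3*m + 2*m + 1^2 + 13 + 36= -5*d - 10*m^2 + m*(2*d + 5) + 50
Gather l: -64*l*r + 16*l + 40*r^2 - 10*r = l*(16 - 64*r) + 40*r^2 - 10*r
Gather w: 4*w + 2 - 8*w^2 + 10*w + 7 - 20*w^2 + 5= -28*w^2 + 14*w + 14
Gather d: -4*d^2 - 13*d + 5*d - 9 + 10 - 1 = -4*d^2 - 8*d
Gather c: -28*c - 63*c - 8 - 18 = -91*c - 26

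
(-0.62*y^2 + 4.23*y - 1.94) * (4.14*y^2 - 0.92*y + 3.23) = -2.5668*y^4 + 18.0826*y^3 - 13.9258*y^2 + 15.4477*y - 6.2662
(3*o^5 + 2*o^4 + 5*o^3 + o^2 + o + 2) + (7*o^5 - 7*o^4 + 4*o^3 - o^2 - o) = 10*o^5 - 5*o^4 + 9*o^3 + 2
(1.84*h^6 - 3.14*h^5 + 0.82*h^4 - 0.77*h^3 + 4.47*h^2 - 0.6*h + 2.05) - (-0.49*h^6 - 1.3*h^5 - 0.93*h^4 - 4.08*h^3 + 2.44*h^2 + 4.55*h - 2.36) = 2.33*h^6 - 1.84*h^5 + 1.75*h^4 + 3.31*h^3 + 2.03*h^2 - 5.15*h + 4.41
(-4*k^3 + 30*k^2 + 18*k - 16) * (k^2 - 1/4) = -4*k^5 + 30*k^4 + 19*k^3 - 47*k^2/2 - 9*k/2 + 4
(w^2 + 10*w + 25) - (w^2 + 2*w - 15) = 8*w + 40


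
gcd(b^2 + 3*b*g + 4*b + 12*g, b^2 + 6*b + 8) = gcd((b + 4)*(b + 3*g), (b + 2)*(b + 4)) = b + 4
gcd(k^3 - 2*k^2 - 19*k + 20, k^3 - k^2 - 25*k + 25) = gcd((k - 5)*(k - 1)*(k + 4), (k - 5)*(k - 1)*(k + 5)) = k^2 - 6*k + 5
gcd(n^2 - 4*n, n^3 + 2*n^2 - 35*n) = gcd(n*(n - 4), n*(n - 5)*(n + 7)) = n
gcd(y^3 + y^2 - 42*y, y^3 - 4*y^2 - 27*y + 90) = y - 6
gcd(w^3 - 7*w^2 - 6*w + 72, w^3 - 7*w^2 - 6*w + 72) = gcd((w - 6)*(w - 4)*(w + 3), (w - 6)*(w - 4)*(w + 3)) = w^3 - 7*w^2 - 6*w + 72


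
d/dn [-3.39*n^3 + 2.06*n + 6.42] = 2.06 - 10.17*n^2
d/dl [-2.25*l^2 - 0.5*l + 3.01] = -4.5*l - 0.5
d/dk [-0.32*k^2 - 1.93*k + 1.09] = -0.64*k - 1.93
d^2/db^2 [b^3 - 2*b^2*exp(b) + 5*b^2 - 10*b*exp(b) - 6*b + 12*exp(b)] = -2*b^2*exp(b) - 18*b*exp(b) + 6*b - 12*exp(b) + 10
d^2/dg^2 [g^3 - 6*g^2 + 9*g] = 6*g - 12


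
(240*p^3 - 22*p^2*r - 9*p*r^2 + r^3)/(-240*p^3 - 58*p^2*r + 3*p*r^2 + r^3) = (-6*p + r)/(6*p + r)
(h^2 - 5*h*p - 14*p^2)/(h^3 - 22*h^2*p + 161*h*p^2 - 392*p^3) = (h + 2*p)/(h^2 - 15*h*p + 56*p^2)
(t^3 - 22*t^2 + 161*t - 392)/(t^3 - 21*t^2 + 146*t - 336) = (t - 7)/(t - 6)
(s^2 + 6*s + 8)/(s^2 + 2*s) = (s + 4)/s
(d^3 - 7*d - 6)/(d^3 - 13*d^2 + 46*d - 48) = (d^2 + 3*d + 2)/(d^2 - 10*d + 16)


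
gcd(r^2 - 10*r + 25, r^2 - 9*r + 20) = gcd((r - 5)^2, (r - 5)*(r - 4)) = r - 5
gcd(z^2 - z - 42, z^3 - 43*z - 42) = z^2 - z - 42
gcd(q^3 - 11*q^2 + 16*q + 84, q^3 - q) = 1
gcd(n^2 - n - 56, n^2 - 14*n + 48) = n - 8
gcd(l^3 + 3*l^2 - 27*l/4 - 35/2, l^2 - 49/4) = l + 7/2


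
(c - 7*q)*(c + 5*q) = c^2 - 2*c*q - 35*q^2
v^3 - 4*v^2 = v^2*(v - 4)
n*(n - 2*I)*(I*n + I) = I*n^3 + 2*n^2 + I*n^2 + 2*n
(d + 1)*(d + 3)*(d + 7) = d^3 + 11*d^2 + 31*d + 21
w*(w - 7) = w^2 - 7*w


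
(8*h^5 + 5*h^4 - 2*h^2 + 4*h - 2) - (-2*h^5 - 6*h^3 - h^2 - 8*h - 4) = 10*h^5 + 5*h^4 + 6*h^3 - h^2 + 12*h + 2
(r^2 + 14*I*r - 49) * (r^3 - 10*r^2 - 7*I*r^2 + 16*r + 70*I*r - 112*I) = r^5 - 10*r^4 + 7*I*r^4 + 65*r^3 - 70*I*r^3 - 490*r^2 + 455*I*r^2 + 784*r - 3430*I*r + 5488*I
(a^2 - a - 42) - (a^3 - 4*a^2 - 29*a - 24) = -a^3 + 5*a^2 + 28*a - 18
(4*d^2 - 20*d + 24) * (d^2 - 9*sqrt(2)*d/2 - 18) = 4*d^4 - 18*sqrt(2)*d^3 - 20*d^3 - 48*d^2 + 90*sqrt(2)*d^2 - 108*sqrt(2)*d + 360*d - 432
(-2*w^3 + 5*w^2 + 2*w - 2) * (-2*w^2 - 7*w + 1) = 4*w^5 + 4*w^4 - 41*w^3 - 5*w^2 + 16*w - 2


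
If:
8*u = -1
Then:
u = -1/8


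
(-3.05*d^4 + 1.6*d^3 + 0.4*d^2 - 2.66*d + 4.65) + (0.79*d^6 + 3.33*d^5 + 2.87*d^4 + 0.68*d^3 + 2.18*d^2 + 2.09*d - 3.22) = 0.79*d^6 + 3.33*d^5 - 0.18*d^4 + 2.28*d^3 + 2.58*d^2 - 0.57*d + 1.43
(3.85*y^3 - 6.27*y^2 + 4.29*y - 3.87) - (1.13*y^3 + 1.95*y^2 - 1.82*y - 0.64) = 2.72*y^3 - 8.22*y^2 + 6.11*y - 3.23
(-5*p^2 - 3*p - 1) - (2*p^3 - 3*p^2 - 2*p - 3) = -2*p^3 - 2*p^2 - p + 2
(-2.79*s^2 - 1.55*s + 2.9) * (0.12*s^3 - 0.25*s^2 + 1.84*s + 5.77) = -0.3348*s^5 + 0.5115*s^4 - 4.3981*s^3 - 19.6753*s^2 - 3.6075*s + 16.733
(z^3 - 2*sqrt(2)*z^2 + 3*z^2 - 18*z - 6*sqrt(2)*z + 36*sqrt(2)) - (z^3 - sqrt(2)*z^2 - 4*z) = -sqrt(2)*z^2 + 3*z^2 - 14*z - 6*sqrt(2)*z + 36*sqrt(2)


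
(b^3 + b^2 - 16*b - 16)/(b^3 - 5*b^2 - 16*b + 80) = (b + 1)/(b - 5)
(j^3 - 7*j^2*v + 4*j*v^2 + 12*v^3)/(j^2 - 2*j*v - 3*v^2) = (-j^2 + 8*j*v - 12*v^2)/(-j + 3*v)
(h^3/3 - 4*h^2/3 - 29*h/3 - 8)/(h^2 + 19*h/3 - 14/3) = (h^3 - 4*h^2 - 29*h - 24)/(3*h^2 + 19*h - 14)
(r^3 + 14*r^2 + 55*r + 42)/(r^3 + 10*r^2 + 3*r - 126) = (r + 1)/(r - 3)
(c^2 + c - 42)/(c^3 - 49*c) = (c - 6)/(c*(c - 7))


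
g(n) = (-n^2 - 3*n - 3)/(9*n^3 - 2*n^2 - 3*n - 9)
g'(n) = (-2*n - 3)/(9*n^3 - 2*n^2 - 3*n - 9) + (-27*n^2 + 4*n + 3)*(-n^2 - 3*n - 3)/(9*n^3 - 2*n^2 - 3*n - 9)^2 = 3*(3*n^4 + 18*n^3 + 26*n^2 + 2*n + 6)/(81*n^6 - 36*n^5 - 50*n^4 - 150*n^3 + 45*n^2 + 54*n + 81)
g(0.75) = 0.68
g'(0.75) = 1.25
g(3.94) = -0.06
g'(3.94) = 0.03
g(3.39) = -0.08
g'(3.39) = 0.04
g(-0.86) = 0.09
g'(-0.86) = 0.22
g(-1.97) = 0.01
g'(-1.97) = 0.00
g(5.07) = -0.04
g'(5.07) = 0.01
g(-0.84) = 0.09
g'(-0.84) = 0.23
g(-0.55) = 0.17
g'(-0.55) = 0.34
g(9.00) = -0.02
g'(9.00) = 0.00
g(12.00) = -0.01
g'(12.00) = 0.00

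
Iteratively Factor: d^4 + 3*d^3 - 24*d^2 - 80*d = (d + 4)*(d^3 - d^2 - 20*d) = (d + 4)^2*(d^2 - 5*d) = (d - 5)*(d + 4)^2*(d)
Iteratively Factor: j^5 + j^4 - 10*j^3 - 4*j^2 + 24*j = (j + 2)*(j^4 - j^3 - 8*j^2 + 12*j) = (j - 2)*(j + 2)*(j^3 + j^2 - 6*j) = j*(j - 2)*(j + 2)*(j^2 + j - 6) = j*(j - 2)^2*(j + 2)*(j + 3)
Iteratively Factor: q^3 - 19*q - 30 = (q + 2)*(q^2 - 2*q - 15) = (q + 2)*(q + 3)*(q - 5)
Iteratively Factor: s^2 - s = (s)*(s - 1)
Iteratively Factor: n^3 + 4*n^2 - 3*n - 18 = (n + 3)*(n^2 + n - 6) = (n - 2)*(n + 3)*(n + 3)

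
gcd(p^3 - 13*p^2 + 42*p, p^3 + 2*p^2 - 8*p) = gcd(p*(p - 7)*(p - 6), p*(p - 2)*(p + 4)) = p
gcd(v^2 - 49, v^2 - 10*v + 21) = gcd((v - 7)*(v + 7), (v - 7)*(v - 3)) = v - 7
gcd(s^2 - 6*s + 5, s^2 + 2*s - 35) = s - 5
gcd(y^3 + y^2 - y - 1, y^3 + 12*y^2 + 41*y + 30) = y + 1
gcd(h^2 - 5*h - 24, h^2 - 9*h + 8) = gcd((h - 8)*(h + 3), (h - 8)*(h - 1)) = h - 8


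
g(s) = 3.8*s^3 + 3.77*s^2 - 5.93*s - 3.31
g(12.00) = 7034.81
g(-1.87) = -3.89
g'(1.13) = 17.15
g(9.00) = 3018.89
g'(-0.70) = -5.62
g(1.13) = 0.29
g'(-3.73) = 124.55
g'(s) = 11.4*s^2 + 7.54*s - 5.93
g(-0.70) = 1.38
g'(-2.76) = 60.10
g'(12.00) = 1726.15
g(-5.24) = -415.46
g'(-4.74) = 214.46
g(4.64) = 429.95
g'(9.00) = 985.33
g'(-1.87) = 19.83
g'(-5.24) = 267.58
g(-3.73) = -125.94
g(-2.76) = -38.12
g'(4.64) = 274.49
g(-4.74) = -295.19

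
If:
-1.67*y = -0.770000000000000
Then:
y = 0.46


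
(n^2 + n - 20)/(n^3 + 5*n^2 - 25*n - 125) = (n - 4)/(n^2 - 25)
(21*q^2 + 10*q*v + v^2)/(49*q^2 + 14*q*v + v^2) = (3*q + v)/(7*q + v)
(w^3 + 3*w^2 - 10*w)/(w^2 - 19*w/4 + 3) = 4*w*(w^2 + 3*w - 10)/(4*w^2 - 19*w + 12)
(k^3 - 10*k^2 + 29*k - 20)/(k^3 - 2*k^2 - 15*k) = (k^2 - 5*k + 4)/(k*(k + 3))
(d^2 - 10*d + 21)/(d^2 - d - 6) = (d - 7)/(d + 2)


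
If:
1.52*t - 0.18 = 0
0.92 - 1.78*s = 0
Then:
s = 0.52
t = 0.12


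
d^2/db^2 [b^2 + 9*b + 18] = 2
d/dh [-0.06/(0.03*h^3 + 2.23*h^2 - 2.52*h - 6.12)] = (0.0054*h^2 + 0.2676*h - 0.1512)/(0.03*h^3 + 2.23*h^2 - 2.52*h - 6.12)^2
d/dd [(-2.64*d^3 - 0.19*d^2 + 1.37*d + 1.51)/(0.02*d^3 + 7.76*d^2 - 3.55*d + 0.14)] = (-20.4826*d^4 + 18.6892*d^3 - 11.1561*d^2 - 23.4884*d + 5.5523)/(0.0004*d^6 + 0.3104*d^5 + 60.0756*d^4 - 55.0904*d^3 + 14.7753*d^2 - 0.994*d + 0.0196)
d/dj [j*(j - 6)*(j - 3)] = 3*j^2 - 18*j + 18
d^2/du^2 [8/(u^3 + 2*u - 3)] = 16*(-3*u*(u^3 + 2*u - 3) + (3*u^2 + 2)^2)/(u^3 + 2*u - 3)^3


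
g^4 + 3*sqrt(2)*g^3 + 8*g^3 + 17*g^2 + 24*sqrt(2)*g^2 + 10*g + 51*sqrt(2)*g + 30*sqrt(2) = (g + 1)*(g + 2)*(g + 5)*(g + 3*sqrt(2))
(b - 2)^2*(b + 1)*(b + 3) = b^4 - 9*b^2 + 4*b + 12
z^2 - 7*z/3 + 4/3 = (z - 4/3)*(z - 1)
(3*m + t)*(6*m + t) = 18*m^2 + 9*m*t + t^2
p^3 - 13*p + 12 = (p - 3)*(p - 1)*(p + 4)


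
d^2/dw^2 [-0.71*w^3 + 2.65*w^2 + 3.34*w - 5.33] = 5.3 - 4.26*w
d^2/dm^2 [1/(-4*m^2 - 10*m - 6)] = (4*m^2 + 10*m - (4*m + 5)^2 + 6)/(2*m^2 + 5*m + 3)^3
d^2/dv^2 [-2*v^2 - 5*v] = -4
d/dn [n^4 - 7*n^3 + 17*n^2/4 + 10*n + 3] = 4*n^3 - 21*n^2 + 17*n/2 + 10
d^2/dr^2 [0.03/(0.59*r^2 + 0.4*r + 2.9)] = (-0.020886*r^2 - 0.01416*r + 0.03*(1.18*r + 0.4)*(2.36*r + 0.8) - 0.10266)/(0.59*r^2 + 0.4*r + 2.9)^3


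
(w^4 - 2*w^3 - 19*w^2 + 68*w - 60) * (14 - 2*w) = -2*w^5 + 18*w^4 + 10*w^3 - 402*w^2 + 1072*w - 840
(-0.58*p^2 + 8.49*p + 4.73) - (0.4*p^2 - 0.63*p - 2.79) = -0.98*p^2 + 9.12*p + 7.52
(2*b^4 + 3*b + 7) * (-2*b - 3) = -4*b^5 - 6*b^4 - 6*b^2 - 23*b - 21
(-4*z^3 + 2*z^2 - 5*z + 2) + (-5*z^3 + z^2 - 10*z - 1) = -9*z^3 + 3*z^2 - 15*z + 1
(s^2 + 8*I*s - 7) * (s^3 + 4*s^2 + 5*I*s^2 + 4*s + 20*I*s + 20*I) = s^5 + 4*s^4 + 13*I*s^4 - 43*s^3 + 52*I*s^3 - 188*s^2 + 17*I*s^2 - 188*s - 140*I*s - 140*I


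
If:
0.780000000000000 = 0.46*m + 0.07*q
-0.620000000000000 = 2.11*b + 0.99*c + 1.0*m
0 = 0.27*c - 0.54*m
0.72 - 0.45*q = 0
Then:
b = -2.34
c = 2.90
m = 1.45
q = 1.60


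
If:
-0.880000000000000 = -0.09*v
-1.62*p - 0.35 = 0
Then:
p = -0.22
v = 9.78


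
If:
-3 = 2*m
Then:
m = -3/2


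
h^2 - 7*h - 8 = (h - 8)*(h + 1)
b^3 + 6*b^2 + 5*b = b*(b + 1)*(b + 5)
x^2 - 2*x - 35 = (x - 7)*(x + 5)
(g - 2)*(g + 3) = g^2 + g - 6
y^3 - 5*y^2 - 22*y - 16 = (y - 8)*(y + 1)*(y + 2)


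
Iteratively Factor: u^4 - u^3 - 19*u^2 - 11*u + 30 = (u - 5)*(u^3 + 4*u^2 + u - 6) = (u - 5)*(u + 3)*(u^2 + u - 2) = (u - 5)*(u + 2)*(u + 3)*(u - 1)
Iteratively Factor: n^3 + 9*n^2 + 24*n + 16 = (n + 1)*(n^2 + 8*n + 16) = (n + 1)*(n + 4)*(n + 4)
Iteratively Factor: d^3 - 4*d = (d - 2)*(d^2 + 2*d) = d*(d - 2)*(d + 2)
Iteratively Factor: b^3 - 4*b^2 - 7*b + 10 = (b - 1)*(b^2 - 3*b - 10) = (b - 1)*(b + 2)*(b - 5)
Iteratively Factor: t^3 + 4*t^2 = (t)*(t^2 + 4*t) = t*(t + 4)*(t)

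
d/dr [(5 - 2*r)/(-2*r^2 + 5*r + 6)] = (-4*r^2 + 20*r - 37)/(4*r^4 - 20*r^3 + r^2 + 60*r + 36)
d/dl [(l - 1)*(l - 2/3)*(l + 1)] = 3*l^2 - 4*l/3 - 1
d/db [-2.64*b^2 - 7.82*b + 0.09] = -5.28*b - 7.82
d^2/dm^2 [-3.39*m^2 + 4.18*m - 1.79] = -6.78000000000000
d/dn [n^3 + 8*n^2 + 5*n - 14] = 3*n^2 + 16*n + 5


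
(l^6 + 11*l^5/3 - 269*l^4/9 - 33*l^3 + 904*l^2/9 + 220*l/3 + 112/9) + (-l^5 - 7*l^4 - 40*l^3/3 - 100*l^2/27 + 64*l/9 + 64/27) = l^6 + 8*l^5/3 - 332*l^4/9 - 139*l^3/3 + 2612*l^2/27 + 724*l/9 + 400/27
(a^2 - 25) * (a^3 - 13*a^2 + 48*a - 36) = a^5 - 13*a^4 + 23*a^3 + 289*a^2 - 1200*a + 900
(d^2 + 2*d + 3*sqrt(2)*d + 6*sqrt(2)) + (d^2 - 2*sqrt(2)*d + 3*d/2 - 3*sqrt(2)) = 2*d^2 + sqrt(2)*d + 7*d/2 + 3*sqrt(2)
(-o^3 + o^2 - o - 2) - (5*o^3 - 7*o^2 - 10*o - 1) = -6*o^3 + 8*o^2 + 9*o - 1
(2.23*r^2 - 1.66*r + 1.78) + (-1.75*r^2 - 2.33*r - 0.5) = 0.48*r^2 - 3.99*r + 1.28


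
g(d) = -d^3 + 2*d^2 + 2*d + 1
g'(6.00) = -82.00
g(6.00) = -131.00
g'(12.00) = -382.00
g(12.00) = -1415.00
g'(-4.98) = -92.32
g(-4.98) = 164.15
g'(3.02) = -13.28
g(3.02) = -2.26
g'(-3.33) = -44.59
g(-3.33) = 53.44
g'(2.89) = -11.50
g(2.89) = -0.65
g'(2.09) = -2.74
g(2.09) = 4.79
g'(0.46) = 3.21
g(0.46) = 2.25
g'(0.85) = 3.23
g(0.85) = 3.53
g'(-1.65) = -12.77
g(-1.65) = 7.64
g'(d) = -3*d^2 + 4*d + 2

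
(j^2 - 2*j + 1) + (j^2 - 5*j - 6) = 2*j^2 - 7*j - 5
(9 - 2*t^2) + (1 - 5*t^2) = 10 - 7*t^2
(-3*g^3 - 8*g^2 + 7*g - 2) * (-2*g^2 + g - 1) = 6*g^5 + 13*g^4 - 19*g^3 + 19*g^2 - 9*g + 2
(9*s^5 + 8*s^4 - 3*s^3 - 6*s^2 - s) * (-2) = -18*s^5 - 16*s^4 + 6*s^3 + 12*s^2 + 2*s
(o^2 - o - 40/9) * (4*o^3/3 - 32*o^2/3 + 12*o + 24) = 4*o^5/3 - 12*o^4 + 452*o^3/27 + 1604*o^2/27 - 232*o/3 - 320/3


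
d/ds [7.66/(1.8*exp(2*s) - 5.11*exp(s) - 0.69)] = (39.1426 - 27.576*exp(s))*exp(s)/(-1.8*exp(2*s) + 5.11*exp(s) + 0.69)^2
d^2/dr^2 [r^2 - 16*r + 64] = 2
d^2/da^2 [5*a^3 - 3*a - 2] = 30*a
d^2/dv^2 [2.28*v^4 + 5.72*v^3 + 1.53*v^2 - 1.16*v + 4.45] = 27.36*v^2 + 34.32*v + 3.06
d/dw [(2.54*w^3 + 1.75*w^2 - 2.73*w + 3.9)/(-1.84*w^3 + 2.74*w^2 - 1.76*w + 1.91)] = (10.1796*w^4 - 18.9872*w^3 + 40.4824*w^2 - 14.687*w + 1.6497)/(3.3856*w^6 - 10.0832*w^5 + 13.9844*w^4 - 16.6736*w^3 + 13.5644*w^2 - 6.7232*w + 3.6481)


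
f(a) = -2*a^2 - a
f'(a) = -4*a - 1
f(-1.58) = -3.41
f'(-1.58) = 5.32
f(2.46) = -14.56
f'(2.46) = -10.84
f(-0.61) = -0.13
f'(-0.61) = 1.44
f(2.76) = -18.00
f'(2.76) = -12.04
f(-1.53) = -3.15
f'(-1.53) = 5.12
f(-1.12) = -1.39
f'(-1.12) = 3.48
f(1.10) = -3.52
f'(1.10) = -5.40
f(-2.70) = -11.88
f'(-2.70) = 9.80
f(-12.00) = -276.00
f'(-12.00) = 47.00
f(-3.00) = -15.00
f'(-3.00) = 11.00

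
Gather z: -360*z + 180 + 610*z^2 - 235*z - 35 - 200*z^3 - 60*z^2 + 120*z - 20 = -200*z^3 + 550*z^2 - 475*z + 125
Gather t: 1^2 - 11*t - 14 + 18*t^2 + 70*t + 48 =18*t^2 + 59*t + 35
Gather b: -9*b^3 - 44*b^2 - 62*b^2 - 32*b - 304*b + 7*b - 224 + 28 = -9*b^3 - 106*b^2 - 329*b - 196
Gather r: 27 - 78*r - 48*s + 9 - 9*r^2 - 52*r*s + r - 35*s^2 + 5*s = -9*r^2 + r*(-52*s - 77) - 35*s^2 - 43*s + 36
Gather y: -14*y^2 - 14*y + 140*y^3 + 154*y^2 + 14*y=140*y^3 + 140*y^2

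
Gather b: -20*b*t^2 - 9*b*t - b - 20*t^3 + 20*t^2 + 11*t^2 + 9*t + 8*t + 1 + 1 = b*(-20*t^2 - 9*t - 1) - 20*t^3 + 31*t^2 + 17*t + 2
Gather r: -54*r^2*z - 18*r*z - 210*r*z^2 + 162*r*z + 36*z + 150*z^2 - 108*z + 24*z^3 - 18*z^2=-54*r^2*z + r*(-210*z^2 + 144*z) + 24*z^3 + 132*z^2 - 72*z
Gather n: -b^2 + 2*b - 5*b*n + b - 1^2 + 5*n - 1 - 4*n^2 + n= -b^2 + 3*b - 4*n^2 + n*(6 - 5*b) - 2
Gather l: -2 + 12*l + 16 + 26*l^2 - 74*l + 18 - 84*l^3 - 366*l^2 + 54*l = -84*l^3 - 340*l^2 - 8*l + 32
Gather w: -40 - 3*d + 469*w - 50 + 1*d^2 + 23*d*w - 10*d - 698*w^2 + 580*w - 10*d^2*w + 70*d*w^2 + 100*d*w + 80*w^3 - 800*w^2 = d^2 - 13*d + 80*w^3 + w^2*(70*d - 1498) + w*(-10*d^2 + 123*d + 1049) - 90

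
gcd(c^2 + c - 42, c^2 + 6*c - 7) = c + 7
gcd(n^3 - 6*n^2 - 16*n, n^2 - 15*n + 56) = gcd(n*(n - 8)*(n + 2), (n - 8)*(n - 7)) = n - 8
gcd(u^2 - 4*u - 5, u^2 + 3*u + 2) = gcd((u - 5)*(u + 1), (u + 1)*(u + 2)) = u + 1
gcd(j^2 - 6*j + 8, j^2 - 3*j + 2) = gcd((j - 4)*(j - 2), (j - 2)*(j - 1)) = j - 2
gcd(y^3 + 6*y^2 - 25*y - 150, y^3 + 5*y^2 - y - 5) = y + 5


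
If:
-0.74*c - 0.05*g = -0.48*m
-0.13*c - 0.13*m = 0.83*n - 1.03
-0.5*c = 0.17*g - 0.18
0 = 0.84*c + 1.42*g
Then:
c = 0.45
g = -0.27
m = 0.67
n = 1.07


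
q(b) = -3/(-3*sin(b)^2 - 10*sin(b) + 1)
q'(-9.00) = 0.97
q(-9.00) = -0.65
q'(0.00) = -30.00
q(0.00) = -3.00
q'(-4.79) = -0.03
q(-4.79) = 0.25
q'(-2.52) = 0.47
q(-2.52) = -0.52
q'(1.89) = 0.12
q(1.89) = 0.27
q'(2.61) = 1.44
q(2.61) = 0.62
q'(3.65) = 0.70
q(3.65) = -0.58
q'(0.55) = -1.32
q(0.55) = 0.59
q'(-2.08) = 0.13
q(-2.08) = -0.40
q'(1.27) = -0.11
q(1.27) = 0.27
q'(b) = -3*(6*sin(b)*cos(b) + 10*cos(b))/(-3*sin(b)^2 - 10*sin(b) + 1)^2 = -6*(3*sin(b) + 5)*cos(b)/(3*sin(b)^2 + 10*sin(b) - 1)^2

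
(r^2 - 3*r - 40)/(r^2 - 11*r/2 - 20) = 2*(r + 5)/(2*r + 5)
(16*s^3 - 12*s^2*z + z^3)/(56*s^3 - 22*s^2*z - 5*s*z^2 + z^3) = (-2*s + z)/(-7*s + z)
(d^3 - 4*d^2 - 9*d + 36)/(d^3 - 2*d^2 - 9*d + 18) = (d - 4)/(d - 2)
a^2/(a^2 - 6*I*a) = a/(a - 6*I)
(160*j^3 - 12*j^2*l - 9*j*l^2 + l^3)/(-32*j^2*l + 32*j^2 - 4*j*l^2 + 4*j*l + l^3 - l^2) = (-5*j + l)/(l - 1)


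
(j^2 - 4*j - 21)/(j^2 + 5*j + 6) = (j - 7)/(j + 2)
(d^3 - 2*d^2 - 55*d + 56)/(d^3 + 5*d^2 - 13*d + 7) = (d - 8)/(d - 1)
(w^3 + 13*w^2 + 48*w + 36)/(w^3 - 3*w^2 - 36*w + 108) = (w^2 + 7*w + 6)/(w^2 - 9*w + 18)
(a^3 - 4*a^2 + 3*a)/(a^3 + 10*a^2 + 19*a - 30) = a*(a - 3)/(a^2 + 11*a + 30)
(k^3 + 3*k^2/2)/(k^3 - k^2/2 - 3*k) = k/(k - 2)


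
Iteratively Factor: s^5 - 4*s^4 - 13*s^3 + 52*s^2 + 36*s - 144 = (s - 3)*(s^4 - s^3 - 16*s^2 + 4*s + 48) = (s - 3)*(s + 3)*(s^3 - 4*s^2 - 4*s + 16) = (s - 3)*(s - 2)*(s + 3)*(s^2 - 2*s - 8) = (s - 4)*(s - 3)*(s - 2)*(s + 3)*(s + 2)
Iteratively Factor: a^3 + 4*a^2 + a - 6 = (a + 2)*(a^2 + 2*a - 3) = (a - 1)*(a + 2)*(a + 3)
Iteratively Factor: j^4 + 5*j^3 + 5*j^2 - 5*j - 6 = (j + 3)*(j^3 + 2*j^2 - j - 2) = (j + 2)*(j + 3)*(j^2 - 1) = (j + 1)*(j + 2)*(j + 3)*(j - 1)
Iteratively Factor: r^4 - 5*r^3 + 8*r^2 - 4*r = (r - 2)*(r^3 - 3*r^2 + 2*r) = (r - 2)^2*(r^2 - r) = r*(r - 2)^2*(r - 1)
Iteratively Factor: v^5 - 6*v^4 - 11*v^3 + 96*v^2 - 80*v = (v + 4)*(v^4 - 10*v^3 + 29*v^2 - 20*v) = (v - 1)*(v + 4)*(v^3 - 9*v^2 + 20*v) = (v - 4)*(v - 1)*(v + 4)*(v^2 - 5*v) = v*(v - 4)*(v - 1)*(v + 4)*(v - 5)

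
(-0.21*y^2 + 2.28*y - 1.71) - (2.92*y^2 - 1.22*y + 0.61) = -3.13*y^2 + 3.5*y - 2.32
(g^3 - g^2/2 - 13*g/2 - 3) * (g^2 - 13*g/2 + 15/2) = g^5 - 7*g^4 + 17*g^3/4 + 71*g^2/2 - 117*g/4 - 45/2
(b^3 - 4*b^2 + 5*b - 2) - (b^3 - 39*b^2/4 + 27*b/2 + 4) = 23*b^2/4 - 17*b/2 - 6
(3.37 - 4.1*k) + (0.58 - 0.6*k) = 3.95 - 4.7*k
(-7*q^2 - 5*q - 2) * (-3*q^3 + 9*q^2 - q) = 21*q^5 - 48*q^4 - 32*q^3 - 13*q^2 + 2*q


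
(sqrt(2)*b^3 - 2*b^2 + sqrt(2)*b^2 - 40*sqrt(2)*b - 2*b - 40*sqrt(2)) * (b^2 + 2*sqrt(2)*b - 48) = sqrt(2)*b^5 + sqrt(2)*b^4 + 2*b^4 - 92*sqrt(2)*b^3 + 2*b^3 - 92*sqrt(2)*b^2 - 64*b^2 - 64*b + 1920*sqrt(2)*b + 1920*sqrt(2)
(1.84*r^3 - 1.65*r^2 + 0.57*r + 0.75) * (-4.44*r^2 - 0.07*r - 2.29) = -8.1696*r^5 + 7.1972*r^4 - 6.6289*r^3 + 0.4086*r^2 - 1.3578*r - 1.7175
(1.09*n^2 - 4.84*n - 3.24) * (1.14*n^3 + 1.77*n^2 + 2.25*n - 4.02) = 1.2426*n^5 - 3.5883*n^4 - 9.8079*n^3 - 21.0066*n^2 + 12.1668*n + 13.0248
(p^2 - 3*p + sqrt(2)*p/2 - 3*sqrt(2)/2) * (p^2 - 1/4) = p^4 - 3*p^3 + sqrt(2)*p^3/2 - 3*sqrt(2)*p^2/2 - p^2/4 - sqrt(2)*p/8 + 3*p/4 + 3*sqrt(2)/8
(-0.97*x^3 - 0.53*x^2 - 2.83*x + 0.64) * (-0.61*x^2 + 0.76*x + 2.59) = 0.5917*x^5 - 0.4139*x^4 - 1.1888*x^3 - 3.9139*x^2 - 6.8433*x + 1.6576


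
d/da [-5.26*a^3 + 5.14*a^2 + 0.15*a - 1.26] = -15.78*a^2 + 10.28*a + 0.15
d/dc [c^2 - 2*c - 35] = 2*c - 2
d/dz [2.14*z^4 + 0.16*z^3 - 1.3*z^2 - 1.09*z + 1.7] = 8.56*z^3 + 0.48*z^2 - 2.6*z - 1.09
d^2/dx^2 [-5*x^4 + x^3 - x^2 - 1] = -60*x^2 + 6*x - 2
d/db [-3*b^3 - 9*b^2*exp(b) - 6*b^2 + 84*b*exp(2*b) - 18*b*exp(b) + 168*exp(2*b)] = -9*b^2*exp(b) - 9*b^2 + 168*b*exp(2*b) - 36*b*exp(b) - 12*b + 420*exp(2*b) - 18*exp(b)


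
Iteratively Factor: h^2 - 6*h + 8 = (h - 2)*(h - 4)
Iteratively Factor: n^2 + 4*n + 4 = (n + 2)*(n + 2)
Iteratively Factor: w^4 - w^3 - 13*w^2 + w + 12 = (w + 1)*(w^3 - 2*w^2 - 11*w + 12) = (w + 1)*(w + 3)*(w^2 - 5*w + 4) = (w - 1)*(w + 1)*(w + 3)*(w - 4)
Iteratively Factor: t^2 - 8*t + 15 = (t - 3)*(t - 5)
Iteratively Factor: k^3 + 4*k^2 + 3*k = (k + 3)*(k^2 + k) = (k + 1)*(k + 3)*(k)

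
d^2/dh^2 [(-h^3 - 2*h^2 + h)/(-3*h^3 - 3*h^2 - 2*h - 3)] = 2*(9*h^6 - 45*h^5 - 117*h^4 - 146*h^3 + 18*h^2 + 54*h + 24)/(27*h^9 + 81*h^8 + 135*h^7 + 216*h^6 + 252*h^5 + 225*h^4 + 197*h^3 + 117*h^2 + 54*h + 27)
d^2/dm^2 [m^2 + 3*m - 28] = 2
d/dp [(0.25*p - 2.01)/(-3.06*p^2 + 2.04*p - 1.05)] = (0.765*p^2 - 12.3012*p + 3.8379)/(9.3636*p^4 - 12.4848*p^3 + 10.5876*p^2 - 4.284*p + 1.1025)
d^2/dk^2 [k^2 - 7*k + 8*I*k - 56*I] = 2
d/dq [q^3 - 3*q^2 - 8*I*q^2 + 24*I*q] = 3*q^2 - 6*q - 16*I*q + 24*I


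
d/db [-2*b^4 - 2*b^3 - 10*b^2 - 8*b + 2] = -8*b^3 - 6*b^2 - 20*b - 8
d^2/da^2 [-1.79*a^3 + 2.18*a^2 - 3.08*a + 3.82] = 4.36 - 10.74*a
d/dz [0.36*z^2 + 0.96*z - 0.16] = 0.72*z + 0.96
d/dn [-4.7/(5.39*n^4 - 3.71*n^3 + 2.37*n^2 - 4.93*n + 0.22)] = (101.332*n^3 - 52.311*n^2 + 22.278*n - 23.171)/(5.39*n^4 - 3.71*n^3 + 2.37*n^2 - 4.93*n + 0.22)^2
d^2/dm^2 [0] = 0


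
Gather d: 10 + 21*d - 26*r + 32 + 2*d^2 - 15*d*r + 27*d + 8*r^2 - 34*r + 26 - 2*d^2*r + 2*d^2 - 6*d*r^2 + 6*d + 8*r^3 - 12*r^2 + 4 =d^2*(4 - 2*r) + d*(-6*r^2 - 15*r + 54) + 8*r^3 - 4*r^2 - 60*r + 72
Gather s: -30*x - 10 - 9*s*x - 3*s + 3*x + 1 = s*(-9*x - 3) - 27*x - 9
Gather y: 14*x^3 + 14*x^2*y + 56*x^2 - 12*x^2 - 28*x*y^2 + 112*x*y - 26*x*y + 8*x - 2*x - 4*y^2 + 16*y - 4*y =14*x^3 + 44*x^2 + 6*x + y^2*(-28*x - 4) + y*(14*x^2 + 86*x + 12)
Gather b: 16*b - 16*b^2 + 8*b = -16*b^2 + 24*b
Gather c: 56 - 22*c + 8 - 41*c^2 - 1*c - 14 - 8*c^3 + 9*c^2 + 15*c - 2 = -8*c^3 - 32*c^2 - 8*c + 48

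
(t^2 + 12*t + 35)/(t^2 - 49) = (t + 5)/(t - 7)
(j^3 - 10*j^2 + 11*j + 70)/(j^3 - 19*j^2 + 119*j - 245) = (j + 2)/(j - 7)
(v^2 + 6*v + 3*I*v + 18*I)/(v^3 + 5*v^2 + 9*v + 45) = (v + 6)/(v^2 + v*(5 - 3*I) - 15*I)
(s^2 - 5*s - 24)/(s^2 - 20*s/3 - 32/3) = 3*(s + 3)/(3*s + 4)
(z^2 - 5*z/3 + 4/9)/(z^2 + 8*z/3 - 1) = (z - 4/3)/(z + 3)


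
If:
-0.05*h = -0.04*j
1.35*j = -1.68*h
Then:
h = 0.00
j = 0.00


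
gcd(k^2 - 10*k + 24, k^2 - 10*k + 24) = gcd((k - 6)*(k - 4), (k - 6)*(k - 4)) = k^2 - 10*k + 24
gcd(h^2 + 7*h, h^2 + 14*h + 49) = h + 7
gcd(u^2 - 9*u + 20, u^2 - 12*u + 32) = u - 4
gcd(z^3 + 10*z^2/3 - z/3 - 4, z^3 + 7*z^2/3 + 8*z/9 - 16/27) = z + 4/3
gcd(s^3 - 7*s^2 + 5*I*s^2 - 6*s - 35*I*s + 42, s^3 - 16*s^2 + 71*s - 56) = s - 7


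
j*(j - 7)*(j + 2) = j^3 - 5*j^2 - 14*j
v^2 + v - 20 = (v - 4)*(v + 5)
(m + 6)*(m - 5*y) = m^2 - 5*m*y + 6*m - 30*y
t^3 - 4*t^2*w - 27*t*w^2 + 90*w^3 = (t - 6*w)*(t - 3*w)*(t + 5*w)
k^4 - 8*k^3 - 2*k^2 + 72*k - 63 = (k - 7)*(k - 3)*(k - 1)*(k + 3)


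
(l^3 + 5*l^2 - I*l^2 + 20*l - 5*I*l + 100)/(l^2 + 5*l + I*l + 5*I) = (l^2 - I*l + 20)/(l + I)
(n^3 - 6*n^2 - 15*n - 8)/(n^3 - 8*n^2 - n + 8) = (n + 1)/(n - 1)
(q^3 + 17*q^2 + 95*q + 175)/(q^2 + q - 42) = (q^2 + 10*q + 25)/(q - 6)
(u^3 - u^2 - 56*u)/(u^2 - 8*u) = u + 7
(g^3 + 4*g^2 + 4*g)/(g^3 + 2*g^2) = (g + 2)/g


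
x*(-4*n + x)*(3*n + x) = -12*n^2*x - n*x^2 + x^3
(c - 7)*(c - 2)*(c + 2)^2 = c^4 - 5*c^3 - 18*c^2 + 20*c + 56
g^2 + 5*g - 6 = (g - 1)*(g + 6)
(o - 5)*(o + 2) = o^2 - 3*o - 10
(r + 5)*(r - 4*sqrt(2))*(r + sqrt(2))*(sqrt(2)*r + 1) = sqrt(2)*r^4 - 5*r^3 + 5*sqrt(2)*r^3 - 25*r^2 - 11*sqrt(2)*r^2 - 55*sqrt(2)*r - 8*r - 40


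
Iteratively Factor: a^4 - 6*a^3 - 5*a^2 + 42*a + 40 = (a - 5)*(a^3 - a^2 - 10*a - 8) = (a - 5)*(a - 4)*(a^2 + 3*a + 2) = (a - 5)*(a - 4)*(a + 1)*(a + 2)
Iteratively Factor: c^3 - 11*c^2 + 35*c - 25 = (c - 5)*(c^2 - 6*c + 5) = (c - 5)*(c - 1)*(c - 5)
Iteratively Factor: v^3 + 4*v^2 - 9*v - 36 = (v + 4)*(v^2 - 9) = (v - 3)*(v + 4)*(v + 3)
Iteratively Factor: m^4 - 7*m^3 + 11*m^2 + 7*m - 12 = (m - 4)*(m^3 - 3*m^2 - m + 3) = (m - 4)*(m + 1)*(m^2 - 4*m + 3) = (m - 4)*(m - 3)*(m + 1)*(m - 1)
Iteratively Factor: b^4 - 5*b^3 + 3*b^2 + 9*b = (b)*(b^3 - 5*b^2 + 3*b + 9) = b*(b - 3)*(b^2 - 2*b - 3) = b*(b - 3)^2*(b + 1)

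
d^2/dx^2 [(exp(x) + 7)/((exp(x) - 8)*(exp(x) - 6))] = (exp(4*x) + 42*exp(3*x) - 582*exp(2*x) + 700*exp(x) + 7008)*exp(x)/(exp(6*x) - 42*exp(5*x) + 732*exp(4*x) - 6776*exp(3*x) + 35136*exp(2*x) - 96768*exp(x) + 110592)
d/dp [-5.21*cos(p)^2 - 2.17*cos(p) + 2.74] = (10.42*cos(p) + 2.17)*sin(p)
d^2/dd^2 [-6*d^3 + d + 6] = -36*d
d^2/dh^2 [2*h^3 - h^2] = 12*h - 2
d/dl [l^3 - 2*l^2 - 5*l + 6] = 3*l^2 - 4*l - 5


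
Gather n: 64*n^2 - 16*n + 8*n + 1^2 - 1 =64*n^2 - 8*n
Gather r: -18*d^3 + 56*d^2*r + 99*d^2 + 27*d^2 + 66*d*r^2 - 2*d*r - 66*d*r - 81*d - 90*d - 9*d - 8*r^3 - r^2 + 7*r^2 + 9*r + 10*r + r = -18*d^3 + 126*d^2 - 180*d - 8*r^3 + r^2*(66*d + 6) + r*(56*d^2 - 68*d + 20)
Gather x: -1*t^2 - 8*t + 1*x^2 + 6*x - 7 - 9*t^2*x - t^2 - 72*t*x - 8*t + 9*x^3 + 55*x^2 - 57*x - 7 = -2*t^2 - 16*t + 9*x^3 + 56*x^2 + x*(-9*t^2 - 72*t - 51) - 14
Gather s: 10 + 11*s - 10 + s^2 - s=s^2 + 10*s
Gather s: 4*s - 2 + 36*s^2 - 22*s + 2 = 36*s^2 - 18*s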